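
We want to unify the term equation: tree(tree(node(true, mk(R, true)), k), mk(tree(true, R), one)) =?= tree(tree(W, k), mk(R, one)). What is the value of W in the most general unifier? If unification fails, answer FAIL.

FAIL

Decompose tree/2: tree(node(true, mk(R, true)), k) =?= tree(W, k),  mk(tree(true, R), one) =?= mk(R, one).
Decompose tree/2: node(true, mk(R, true)) =?= W,  k =?= k.
Bind W := node(true, mk(R, true)); no other remaining equation mentions W.
Delete trivial equation k =?= k.
Decompose mk/2: tree(true, R) =?= R,  one =?= one.
Occurs check fails: R occurs in tree(true, R); the equation R =?= tree(true, R) has no finite solution.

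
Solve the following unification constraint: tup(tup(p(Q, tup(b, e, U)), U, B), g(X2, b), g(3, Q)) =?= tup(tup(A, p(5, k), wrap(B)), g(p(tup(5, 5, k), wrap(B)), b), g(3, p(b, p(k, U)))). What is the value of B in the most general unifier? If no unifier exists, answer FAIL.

Decompose tup/3: tup(p(Q, tup(b, e, U)), U, B) =?= tup(A, p(5, k), wrap(B)),  g(X2, b) =?= g(p(tup(5, 5, k), wrap(B)), b),  g(3, Q) =?= g(3, p(b, p(k, U))).
Decompose tup/3: p(Q, tup(b, e, U)) =?= A,  U =?= p(5, k),  B =?= wrap(B).
Bind A := p(Q, tup(b, e, U)); no other remaining equation mentions A.
Bind U := p(5, k); substituting into the one remaining equation that mentions U gives: g(3, Q) =?= g(3, p(b, p(k, p(5, k)))). Substituting into the earlier binding gives A := p(Q, tup(b, e, p(5, k))).
Occurs check fails: B occurs in wrap(B); the equation B =?= wrap(B) has no finite solution.

FAIL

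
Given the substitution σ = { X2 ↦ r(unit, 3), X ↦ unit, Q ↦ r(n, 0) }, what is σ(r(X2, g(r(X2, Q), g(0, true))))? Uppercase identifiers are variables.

Replace each occurrence of X2 with r(unit, 3).
Replace each occurrence of Q with r(n, 0).
Result: r(r(unit, 3), g(r(r(unit, 3), r(n, 0)), g(0, true))).

r(r(unit, 3), g(r(r(unit, 3), r(n, 0)), g(0, true)))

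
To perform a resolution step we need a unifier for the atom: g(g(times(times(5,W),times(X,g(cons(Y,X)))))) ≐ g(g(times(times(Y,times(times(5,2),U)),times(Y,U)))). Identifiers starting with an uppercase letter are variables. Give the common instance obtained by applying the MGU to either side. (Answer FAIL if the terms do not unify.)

g(g(times(times(5,times(times(5,2),g(cons(5,5)))),times(5,g(cons(5,5))))))

Decompose g/1: g(times(times(5,W),times(X,g(cons(Y,X))))) ≐ g(times(times(Y,times(times(5,2),U)),times(Y,U))).
Decompose g/1: times(times(5,W),times(X,g(cons(Y,X)))) ≐ times(times(Y,times(times(5,2),U)),times(Y,U)).
Decompose times/2: times(5,W) ≐ times(Y,times(times(5,2),U)),  times(X,g(cons(Y,X))) ≐ times(Y,U).
Decompose times/2: 5 ≐ Y,  W ≐ times(times(5,2),U).
Bind Y := 5; substituting into the one remaining equation that mentions Y gives: times(X,g(cons(5,X))) ≐ times(5,U).
Bind W := times(times(5,2),U); no other remaining equation mentions W.
Decompose times/2: X ≐ 5,  g(cons(5,X)) ≐ U.
Bind X := 5; substituting into the remaining equation gives: g(cons(5,5)) ≐ U.
Bind U := g(cons(5,5)). Substituting into the earlier binding gives W := times(times(5,2),g(cons(5,5))).
Applying the MGU to either side gives g(g(times(times(5,times(times(5,2),g(cons(5,5)))),times(5,g(cons(5,5)))))).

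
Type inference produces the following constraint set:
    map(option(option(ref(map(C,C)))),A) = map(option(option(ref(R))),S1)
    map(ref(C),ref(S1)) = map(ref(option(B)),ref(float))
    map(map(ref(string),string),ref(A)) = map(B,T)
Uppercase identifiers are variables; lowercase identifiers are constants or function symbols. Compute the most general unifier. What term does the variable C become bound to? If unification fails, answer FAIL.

option(map(ref(string),string))

Decompose map/2: option(option(ref(map(C,C)))) = option(option(ref(R))),  A = S1.
Decompose option/1: option(ref(map(C,C))) = option(ref(R)).
Decompose option/1: ref(map(C,C)) = ref(R).
Decompose ref/1: map(C,C) = R.
Bind R := map(C,C); no other remaining equation mentions R.
Bind A := S1; substituting into the one remaining equation that mentions A gives: map(map(ref(string),string),ref(S1)) = map(B,T).
Decompose map/2: ref(C) = ref(option(B)),  ref(S1) = ref(float).
Decompose ref/1: C = option(B).
Bind C := option(B); no other remaining equation mentions C. Substituting into the earlier binding gives R := map(option(B),option(B)).
Decompose ref/1: S1 = float.
Bind S1 := float; substituting into the remaining equation gives: map(map(ref(string),string),ref(float)) = map(B,T). Substituting into the earlier binding gives A := float.
Decompose map/2: map(ref(string),string) = B,  ref(float) = T.
Bind B := map(ref(string),string); no other remaining equation mentions B. Substituting into the earlier bindings gives R := map(option(map(ref(string),string)),option(map(ref(string),string))), C := option(map(ref(string),string)).
Bind T := ref(float).
MGU = { R := map(option(map(ref(string),string)),option(map(ref(string),string))), A := float, C := option(map(ref(string),string)), S1 := float, B := map(ref(string),string), T := ref(float) }, so C := option(map(ref(string),string)).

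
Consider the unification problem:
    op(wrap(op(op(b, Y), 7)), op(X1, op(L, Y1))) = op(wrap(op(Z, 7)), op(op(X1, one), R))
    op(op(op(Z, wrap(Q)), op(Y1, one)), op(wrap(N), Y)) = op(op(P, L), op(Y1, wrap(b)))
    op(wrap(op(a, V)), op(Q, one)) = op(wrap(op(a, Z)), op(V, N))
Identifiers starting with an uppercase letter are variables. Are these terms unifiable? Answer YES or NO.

NO

Decompose op/2: wrap(op(op(b, Y), 7)) = wrap(op(Z, 7)),  op(X1, op(L, Y1)) = op(op(X1, one), R).
Decompose wrap/1: op(op(b, Y), 7) = op(Z, 7).
Decompose op/2: op(b, Y) = Z,  7 = 7.
Bind Z := op(b, Y); substituting into the 2 remaining equations that mention Z gives: op(op(op(op(b, Y), wrap(Q)), op(Y1, one)), op(wrap(N), Y)) = op(op(P, L), op(Y1, wrap(b))),  op(wrap(op(a, V)), op(Q, one)) = op(wrap(op(a, op(b, Y))), op(V, N)).
Delete trivial equation 7 = 7.
Decompose op/2: X1 = op(X1, one),  op(L, Y1) = R.
Occurs check fails: X1 occurs in op(X1, one); the equation X1 = op(X1, one) has no finite solution.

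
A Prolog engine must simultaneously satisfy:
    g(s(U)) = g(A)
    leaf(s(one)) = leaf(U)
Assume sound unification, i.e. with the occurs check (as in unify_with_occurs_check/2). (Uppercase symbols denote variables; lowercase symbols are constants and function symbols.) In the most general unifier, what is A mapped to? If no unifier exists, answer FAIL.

s(s(one))

Decompose g/1: s(U) = A.
Bind A := s(U); no other remaining equation mentions A.
Decompose leaf/1: s(one) = U.
Bind U := s(one). Substituting into the earlier binding gives A := s(s(one)).
MGU = { A = s(s(one)), U = s(one) }, so A = s(s(one)).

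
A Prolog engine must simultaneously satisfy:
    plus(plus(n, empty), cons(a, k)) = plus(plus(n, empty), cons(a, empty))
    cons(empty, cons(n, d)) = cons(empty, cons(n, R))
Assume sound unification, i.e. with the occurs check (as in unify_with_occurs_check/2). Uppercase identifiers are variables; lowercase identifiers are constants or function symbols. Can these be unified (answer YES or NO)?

NO

Decompose plus/2: plus(n, empty) = plus(n, empty),  cons(a, k) = cons(a, empty).
Delete trivial equation plus(n, empty) = plus(n, empty).
Decompose cons/2: a = a,  k = empty.
Delete trivial equation a = a.
Clash: constants k and empty differ; no unifier exists.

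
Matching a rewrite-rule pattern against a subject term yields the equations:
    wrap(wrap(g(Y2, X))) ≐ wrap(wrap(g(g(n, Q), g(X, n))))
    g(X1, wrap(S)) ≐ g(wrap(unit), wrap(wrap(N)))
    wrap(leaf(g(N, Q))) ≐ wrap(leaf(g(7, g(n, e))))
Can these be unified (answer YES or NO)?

NO

Decompose wrap/1: wrap(g(Y2, X)) ≐ wrap(g(g(n, Q), g(X, n))).
Decompose wrap/1: g(Y2, X) ≐ g(g(n, Q), g(X, n)).
Decompose g/2: Y2 ≐ g(n, Q),  X ≐ g(X, n).
Bind Y2 := g(n, Q); no other remaining equation mentions Y2.
Occurs check fails: X occurs in g(X, n); the equation X ≐ g(X, n) has no finite solution.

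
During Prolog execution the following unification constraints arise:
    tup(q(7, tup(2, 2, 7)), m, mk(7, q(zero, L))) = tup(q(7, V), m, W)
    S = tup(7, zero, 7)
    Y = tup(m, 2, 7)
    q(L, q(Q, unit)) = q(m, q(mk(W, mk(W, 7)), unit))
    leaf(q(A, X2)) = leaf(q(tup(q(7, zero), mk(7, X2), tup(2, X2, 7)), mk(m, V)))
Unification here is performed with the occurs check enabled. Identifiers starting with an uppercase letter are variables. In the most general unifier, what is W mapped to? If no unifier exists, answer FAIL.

mk(7, q(zero, m))

Decompose tup/3: q(7, tup(2, 2, 7)) = q(7, V),  m = m,  mk(7, q(zero, L)) = W.
Decompose q/2: 7 = 7,  tup(2, 2, 7) = V.
Delete trivial equation 7 = 7.
Bind V := tup(2, 2, 7); substituting into the one remaining equation that mentions V gives: leaf(q(A, X2)) = leaf(q(tup(q(7, zero), mk(7, X2), tup(2, X2, 7)), mk(m, tup(2, 2, 7)))).
Delete trivial equation m = m.
Bind W := mk(7, q(zero, L)); substituting into the one remaining equation that mentions W gives: q(L, q(Q, unit)) = q(m, q(mk(mk(7, q(zero, L)), mk(mk(7, q(zero, L)), 7)), unit)).
Bind S := tup(7, zero, 7); no other remaining equation mentions S.
Bind Y := tup(m, 2, 7); no other remaining equation mentions Y.
Decompose q/2: L = m,  q(Q, unit) = q(mk(mk(7, q(zero, L)), mk(mk(7, q(zero, L)), 7)), unit).
Bind L := m; substituting into the one remaining equation that mentions L gives: q(Q, unit) = q(mk(mk(7, q(zero, m)), mk(mk(7, q(zero, m)), 7)), unit). Substituting into the earlier binding gives W := mk(7, q(zero, m)).
Decompose q/2: Q = mk(mk(7, q(zero, m)), mk(mk(7, q(zero, m)), 7)),  unit = unit.
Bind Q := mk(mk(7, q(zero, m)), mk(mk(7, q(zero, m)), 7)); no other remaining equation mentions Q.
Delete trivial equation unit = unit.
Decompose leaf/1: q(A, X2) = q(tup(q(7, zero), mk(7, X2), tup(2, X2, 7)), mk(m, tup(2, 2, 7))).
Decompose q/2: A = tup(q(7, zero), mk(7, X2), tup(2, X2, 7)),  X2 = mk(m, tup(2, 2, 7)).
Bind A := tup(q(7, zero), mk(7, X2), tup(2, X2, 7)); no other remaining equation mentions A.
Bind X2 := mk(m, tup(2, 2, 7)). Substituting into the earlier binding gives A := tup(q(7, zero), mk(7, mk(m, tup(2, 2, 7))), tup(2, mk(m, tup(2, 2, 7)), 7)).
MGU = { V -> tup(2, 2, 7), W -> mk(7, q(zero, m)), S -> tup(7, zero, 7), Y -> tup(m, 2, 7), L -> m, Q -> mk(mk(7, q(zero, m)), mk(mk(7, q(zero, m)), 7)), A -> tup(q(7, zero), mk(7, mk(m, tup(2, 2, 7))), tup(2, mk(m, tup(2, 2, 7)), 7)), X2 -> mk(m, tup(2, 2, 7)) }, so W -> mk(7, q(zero, m)).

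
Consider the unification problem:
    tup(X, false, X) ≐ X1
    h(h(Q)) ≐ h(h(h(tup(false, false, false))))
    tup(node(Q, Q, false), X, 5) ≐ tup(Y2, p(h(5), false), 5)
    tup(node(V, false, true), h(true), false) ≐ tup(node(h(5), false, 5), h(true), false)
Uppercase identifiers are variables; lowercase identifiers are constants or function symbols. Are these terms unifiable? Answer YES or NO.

NO

Bind X1 := tup(X, false, X); no other remaining equation mentions X1.
Decompose h/1: h(Q) ≐ h(h(tup(false, false, false))).
Decompose h/1: Q ≐ h(tup(false, false, false)).
Bind Q := h(tup(false, false, false)); substituting into the one remaining equation that mentions Q gives: tup(node(h(tup(false, false, false)), h(tup(false, false, false)), false), X, 5) ≐ tup(Y2, p(h(5), false), 5).
Decompose tup/3: node(h(tup(false, false, false)), h(tup(false, false, false)), false) ≐ Y2,  X ≐ p(h(5), false),  5 ≐ 5.
Bind Y2 := node(h(tup(false, false, false)), h(tup(false, false, false)), false); no other remaining equation mentions Y2.
Bind X := p(h(5), false); no other remaining equation mentions X. Substituting into the earlier binding gives X1 := tup(p(h(5), false), false, p(h(5), false)).
Delete trivial equation 5 ≐ 5.
Decompose tup/3: node(V, false, true) ≐ node(h(5), false, 5),  h(true) ≐ h(true),  false ≐ false.
Decompose node/3: V ≐ h(5),  false ≐ false,  true ≐ 5.
Bind V := h(5); no other remaining equation mentions V.
Delete trivial equation false ≐ false.
Clash: constants true and 5 differ; no unifier exists.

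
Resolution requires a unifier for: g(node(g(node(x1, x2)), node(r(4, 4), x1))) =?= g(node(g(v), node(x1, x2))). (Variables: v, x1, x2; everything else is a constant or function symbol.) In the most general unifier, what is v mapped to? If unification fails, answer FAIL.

node(r(4, 4), r(4, 4))

Decompose g/1: node(g(node(x1, x2)), node(r(4, 4), x1)) =?= node(g(v), node(x1, x2)).
Decompose node/2: g(node(x1, x2)) =?= g(v),  node(r(4, 4), x1) =?= node(x1, x2).
Decompose g/1: node(x1, x2) =?= v.
Bind v := node(x1, x2); no other remaining equation mentions v.
Decompose node/2: r(4, 4) =?= x1,  x1 =?= x2.
Bind x1 := r(4, 4); substituting into the remaining equation gives: r(4, 4) =?= x2. Substituting into the earlier binding gives v := node(r(4, 4), x2).
Bind x2 := r(4, 4). Substituting into the earlier binding gives v := node(r(4, 4), r(4, 4)).
MGU = { v ↦ node(r(4, 4), r(4, 4)), x1 ↦ r(4, 4), x2 ↦ r(4, 4) }, so v ↦ node(r(4, 4), r(4, 4)).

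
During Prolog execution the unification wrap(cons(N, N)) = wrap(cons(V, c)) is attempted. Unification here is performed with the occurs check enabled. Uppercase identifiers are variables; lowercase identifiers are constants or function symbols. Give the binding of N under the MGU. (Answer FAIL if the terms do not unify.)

c

Decompose wrap/1: cons(N, N) = cons(V, c).
Decompose cons/2: N = V,  N = c.
Bind N := V; substituting into the remaining equation gives: V = c.
Bind V := c. Substituting into the earlier binding gives N := c.
MGU = { N ↦ c, V ↦ c }, so N ↦ c.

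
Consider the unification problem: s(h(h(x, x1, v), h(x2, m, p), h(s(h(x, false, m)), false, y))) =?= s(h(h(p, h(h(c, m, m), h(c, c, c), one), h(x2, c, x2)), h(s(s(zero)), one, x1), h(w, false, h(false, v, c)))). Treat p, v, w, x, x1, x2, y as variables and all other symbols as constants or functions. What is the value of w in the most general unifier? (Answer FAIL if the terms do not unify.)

Decompose s/1: h(h(x, x1, v), h(x2, m, p), h(s(h(x, false, m)), false, y)) =?= h(h(p, h(h(c, m, m), h(c, c, c), one), h(x2, c, x2)), h(s(s(zero)), one, x1), h(w, false, h(false, v, c))).
Decompose h/3: h(x, x1, v) =?= h(p, h(h(c, m, m), h(c, c, c), one), h(x2, c, x2)),  h(x2, m, p) =?= h(s(s(zero)), one, x1),  h(s(h(x, false, m)), false, y) =?= h(w, false, h(false, v, c)).
Decompose h/3: x =?= p,  x1 =?= h(h(c, m, m), h(c, c, c), one),  v =?= h(x2, c, x2).
Bind x := p; substituting into the one remaining equation that mentions x gives: h(s(h(p, false, m)), false, y) =?= h(w, false, h(false, v, c)).
Bind x1 := h(h(c, m, m), h(c, c, c), one); substituting into the one remaining equation that mentions x1 gives: h(x2, m, p) =?= h(s(s(zero)), one, h(h(c, m, m), h(c, c, c), one)).
Bind v := h(x2, c, x2); substituting into the one remaining equation that mentions v gives: h(s(h(p, false, m)), false, y) =?= h(w, false, h(false, h(x2, c, x2), c)).
Decompose h/3: x2 =?= s(s(zero)),  m =?= one,  p =?= h(h(c, m, m), h(c, c, c), one).
Bind x2 := s(s(zero)); substituting into the one remaining equation that mentions x2 gives: h(s(h(p, false, m)), false, y) =?= h(w, false, h(false, h(s(s(zero)), c, s(s(zero))), c)). Substituting into the earlier binding gives v := h(s(s(zero)), c, s(s(zero))).
Clash: constants m and one differ; no unifier exists.

FAIL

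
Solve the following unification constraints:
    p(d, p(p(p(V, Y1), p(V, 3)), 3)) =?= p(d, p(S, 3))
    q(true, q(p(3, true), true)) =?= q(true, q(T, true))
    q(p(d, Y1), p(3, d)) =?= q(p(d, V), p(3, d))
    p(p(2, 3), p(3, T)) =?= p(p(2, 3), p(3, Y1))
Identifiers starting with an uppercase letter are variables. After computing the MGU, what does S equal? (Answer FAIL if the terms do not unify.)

Decompose p/2: d =?= d,  p(p(p(V, Y1), p(V, 3)), 3) =?= p(S, 3).
Delete trivial equation d =?= d.
Decompose p/2: p(p(V, Y1), p(V, 3)) =?= S,  3 =?= 3.
Bind S := p(p(V, Y1), p(V, 3)); no other remaining equation mentions S.
Delete trivial equation 3 =?= 3.
Decompose q/2: true =?= true,  q(p(3, true), true) =?= q(T, true).
Delete trivial equation true =?= true.
Decompose q/2: p(3, true) =?= T,  true =?= true.
Bind T := p(3, true); substituting into the one remaining equation that mentions T gives: p(p(2, 3), p(3, p(3, true))) =?= p(p(2, 3), p(3, Y1)).
Delete trivial equation true =?= true.
Decompose q/2: p(d, Y1) =?= p(d, V),  p(3, d) =?= p(3, d).
Decompose p/2: d =?= d,  Y1 =?= V.
Delete trivial equation d =?= d.
Bind Y1 := V; substituting into the one remaining equation that mentions Y1 gives: p(p(2, 3), p(3, p(3, true))) =?= p(p(2, 3), p(3, V)). Substituting into the earlier binding gives S := p(p(V, V), p(V, 3)).
Delete trivial equation p(3, d) =?= p(3, d).
Decompose p/2: p(2, 3) =?= p(2, 3),  p(3, p(3, true)) =?= p(3, V).
Delete trivial equation p(2, 3) =?= p(2, 3).
Decompose p/2: 3 =?= 3,  p(3, true) =?= V.
Delete trivial equation 3 =?= 3.
Bind V := p(3, true). Substituting into the earlier bindings gives S := p(p(p(3, true), p(3, true)), p(p(3, true), 3)), Y1 := p(3, true).
MGU = { S := p(p(p(3, true), p(3, true)), p(p(3, true), 3)), T := p(3, true), Y1 := p(3, true), V := p(3, true) }, so S := p(p(p(3, true), p(3, true)), p(p(3, true), 3)).

p(p(p(3, true), p(3, true)), p(p(3, true), 3))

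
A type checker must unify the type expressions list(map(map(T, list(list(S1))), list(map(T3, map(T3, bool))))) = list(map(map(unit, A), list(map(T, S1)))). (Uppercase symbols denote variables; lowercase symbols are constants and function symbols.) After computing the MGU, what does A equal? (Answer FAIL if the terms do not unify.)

list(list(map(unit, bool)))

Decompose list/1: map(map(T, list(list(S1))), list(map(T3, map(T3, bool)))) = map(map(unit, A), list(map(T, S1))).
Decompose map/2: map(T, list(list(S1))) = map(unit, A),  list(map(T3, map(T3, bool))) = list(map(T, S1)).
Decompose map/2: T = unit,  list(list(S1)) = A.
Bind T := unit; substituting into the one remaining equation that mentions T gives: list(map(T3, map(T3, bool))) = list(map(unit, S1)).
Bind A := list(list(S1)); no other remaining equation mentions A.
Decompose list/1: map(T3, map(T3, bool)) = map(unit, S1).
Decompose map/2: T3 = unit,  map(T3, bool) = S1.
Bind T3 := unit; substituting into the remaining equation gives: map(unit, bool) = S1.
Bind S1 := map(unit, bool). Substituting into the earlier binding gives A := list(list(map(unit, bool))).
MGU = { T -> unit, A -> list(list(map(unit, bool))), T3 -> unit, S1 -> map(unit, bool) }, so A -> list(list(map(unit, bool))).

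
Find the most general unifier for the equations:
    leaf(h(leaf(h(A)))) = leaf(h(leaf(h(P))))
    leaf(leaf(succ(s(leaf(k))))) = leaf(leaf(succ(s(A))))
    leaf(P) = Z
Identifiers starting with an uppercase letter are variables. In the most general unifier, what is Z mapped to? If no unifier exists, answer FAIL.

Decompose leaf/1: h(leaf(h(A))) = h(leaf(h(P))).
Decompose h/1: leaf(h(A)) = leaf(h(P)).
Decompose leaf/1: h(A) = h(P).
Decompose h/1: A = P.
Bind A := P; substituting into the one remaining equation that mentions A gives: leaf(leaf(succ(s(leaf(k))))) = leaf(leaf(succ(s(P)))).
Decompose leaf/1: leaf(succ(s(leaf(k)))) = leaf(succ(s(P))).
Decompose leaf/1: succ(s(leaf(k))) = succ(s(P)).
Decompose succ/1: s(leaf(k)) = s(P).
Decompose s/1: leaf(k) = P.
Bind P := leaf(k); substituting into the remaining equation gives: leaf(leaf(k)) = Z. Substituting into the earlier binding gives A := leaf(k).
Bind Z := leaf(leaf(k)).
MGU = { A -> leaf(k), P -> leaf(k), Z -> leaf(leaf(k)) }, so Z -> leaf(leaf(k)).

leaf(leaf(k))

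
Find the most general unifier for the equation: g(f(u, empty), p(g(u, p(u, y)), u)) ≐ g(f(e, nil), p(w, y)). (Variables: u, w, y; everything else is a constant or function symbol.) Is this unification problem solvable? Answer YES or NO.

NO

Decompose g/2: f(u, empty) ≐ f(e, nil),  p(g(u, p(u, y)), u) ≐ p(w, y).
Decompose f/2: u ≐ e,  empty ≐ nil.
Bind u := e; substituting into the one remaining equation that mentions u gives: p(g(e, p(e, y)), e) ≐ p(w, y).
Clash: constants empty and nil differ; no unifier exists.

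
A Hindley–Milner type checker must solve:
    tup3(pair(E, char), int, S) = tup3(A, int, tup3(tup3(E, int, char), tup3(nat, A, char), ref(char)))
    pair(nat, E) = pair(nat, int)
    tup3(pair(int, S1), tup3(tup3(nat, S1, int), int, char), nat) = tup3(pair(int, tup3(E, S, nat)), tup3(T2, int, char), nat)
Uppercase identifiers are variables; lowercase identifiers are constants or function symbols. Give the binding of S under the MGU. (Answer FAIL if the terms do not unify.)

Decompose tup3/3: pair(E, char) = A,  int = int,  S = tup3(tup3(E, int, char), tup3(nat, A, char), ref(char)).
Bind A := pair(E, char); substituting into the one remaining equation that mentions A gives: S = tup3(tup3(E, int, char), tup3(nat, pair(E, char), char), ref(char)).
Delete trivial equation int = int.
Bind S := tup3(tup3(E, int, char), tup3(nat, pair(E, char), char), ref(char)); substituting into the one remaining equation that mentions S gives: tup3(pair(int, S1), tup3(tup3(nat, S1, int), int, char), nat) = tup3(pair(int, tup3(E, tup3(tup3(E, int, char), tup3(nat, pair(E, char), char), ref(char)), nat)), tup3(T2, int, char), nat).
Decompose pair/2: nat = nat,  E = int.
Delete trivial equation nat = nat.
Bind E := int; substituting into the remaining equation gives: tup3(pair(int, S1), tup3(tup3(nat, S1, int), int, char), nat) = tup3(pair(int, tup3(int, tup3(tup3(int, int, char), tup3(nat, pair(int, char), char), ref(char)), nat)), tup3(T2, int, char), nat). Substituting into the earlier bindings gives A := pair(int, char), S := tup3(tup3(int, int, char), tup3(nat, pair(int, char), char), ref(char)).
Decompose tup3/3: pair(int, S1) = pair(int, tup3(int, tup3(tup3(int, int, char), tup3(nat, pair(int, char), char), ref(char)), nat)),  tup3(tup3(nat, S1, int), int, char) = tup3(T2, int, char),  nat = nat.
Decompose pair/2: int = int,  S1 = tup3(int, tup3(tup3(int, int, char), tup3(nat, pair(int, char), char), ref(char)), nat).
Delete trivial equation int = int.
Bind S1 := tup3(int, tup3(tup3(int, int, char), tup3(nat, pair(int, char), char), ref(char)), nat); substituting into the one remaining equation that mentions S1 gives: tup3(tup3(nat, tup3(int, tup3(tup3(int, int, char), tup3(nat, pair(int, char), char), ref(char)), nat), int), int, char) = tup3(T2, int, char).
Decompose tup3/3: tup3(nat, tup3(int, tup3(tup3(int, int, char), tup3(nat, pair(int, char), char), ref(char)), nat), int) = T2,  int = int,  char = char.
Bind T2 := tup3(nat, tup3(int, tup3(tup3(int, int, char), tup3(nat, pair(int, char), char), ref(char)), nat), int); no other remaining equation mentions T2.
Delete trivial equation int = int.
Delete trivial equation char = char.
Delete trivial equation nat = nat.
MGU = { A -> pair(int, char), S -> tup3(tup3(int, int, char), tup3(nat, pair(int, char), char), ref(char)), E -> int, S1 -> tup3(int, tup3(tup3(int, int, char), tup3(nat, pair(int, char), char), ref(char)), nat), T2 -> tup3(nat, tup3(int, tup3(tup3(int, int, char), tup3(nat, pair(int, char), char), ref(char)), nat), int) }, so S -> tup3(tup3(int, int, char), tup3(nat, pair(int, char), char), ref(char)).

tup3(tup3(int, int, char), tup3(nat, pair(int, char), char), ref(char))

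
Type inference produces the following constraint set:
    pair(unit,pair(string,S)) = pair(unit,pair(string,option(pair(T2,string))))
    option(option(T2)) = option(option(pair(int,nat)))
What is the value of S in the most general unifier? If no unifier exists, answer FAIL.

option(pair(pair(int,nat),string))

Decompose pair/2: unit = unit,  pair(string,S) = pair(string,option(pair(T2,string))).
Delete trivial equation unit = unit.
Decompose pair/2: string = string,  S = option(pair(T2,string)).
Delete trivial equation string = string.
Bind S := option(pair(T2,string)); no other remaining equation mentions S.
Decompose option/1: option(T2) = option(pair(int,nat)).
Decompose option/1: T2 = pair(int,nat).
Bind T2 := pair(int,nat). Substituting into the earlier binding gives S := option(pair(pair(int,nat),string)).
MGU = { S ↦ option(pair(pair(int,nat),string)), T2 ↦ pair(int,nat) }, so S ↦ option(pair(pair(int,nat),string)).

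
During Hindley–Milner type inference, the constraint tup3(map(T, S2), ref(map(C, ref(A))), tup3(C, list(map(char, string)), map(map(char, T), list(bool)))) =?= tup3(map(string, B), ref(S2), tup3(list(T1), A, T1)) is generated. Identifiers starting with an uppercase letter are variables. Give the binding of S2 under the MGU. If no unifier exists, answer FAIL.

Decompose tup3/3: map(T, S2) =?= map(string, B),  ref(map(C, ref(A))) =?= ref(S2),  tup3(C, list(map(char, string)), map(map(char, T), list(bool))) =?= tup3(list(T1), A, T1).
Decompose map/2: T =?= string,  S2 =?= B.
Bind T := string; substituting into the one remaining equation that mentions T gives: tup3(C, list(map(char, string)), map(map(char, string), list(bool))) =?= tup3(list(T1), A, T1).
Bind S2 := B; substituting into the one remaining equation that mentions S2 gives: ref(map(C, ref(A))) =?= ref(B).
Decompose ref/1: map(C, ref(A)) =?= B.
Bind B := map(C, ref(A)); no other remaining equation mentions B. Substituting into the earlier binding gives S2 := map(C, ref(A)).
Decompose tup3/3: C =?= list(T1),  list(map(char, string)) =?= A,  map(map(char, string), list(bool)) =?= T1.
Bind C := list(T1); no other remaining equation mentions C. Substituting into the earlier bindings gives S2 := map(list(T1), ref(A)), B := map(list(T1), ref(A)).
Bind A := list(map(char, string)); no other remaining equation mentions A. Substituting into the earlier bindings gives S2 := map(list(T1), ref(list(map(char, string)))), B := map(list(T1), ref(list(map(char, string)))).
Bind T1 := map(map(char, string), list(bool)). Substituting into the earlier bindings gives S2 := map(list(map(map(char, string), list(bool))), ref(list(map(char, string)))), B := map(list(map(map(char, string), list(bool))), ref(list(map(char, string)))), C := list(map(map(char, string), list(bool))).
MGU = { T -> string, S2 -> map(list(map(map(char, string), list(bool))), ref(list(map(char, string)))), B -> map(list(map(map(char, string), list(bool))), ref(list(map(char, string)))), C -> list(map(map(char, string), list(bool))), A -> list(map(char, string)), T1 -> map(map(char, string), list(bool)) }, so S2 -> map(list(map(map(char, string), list(bool))), ref(list(map(char, string)))).

map(list(map(map(char, string), list(bool))), ref(list(map(char, string))))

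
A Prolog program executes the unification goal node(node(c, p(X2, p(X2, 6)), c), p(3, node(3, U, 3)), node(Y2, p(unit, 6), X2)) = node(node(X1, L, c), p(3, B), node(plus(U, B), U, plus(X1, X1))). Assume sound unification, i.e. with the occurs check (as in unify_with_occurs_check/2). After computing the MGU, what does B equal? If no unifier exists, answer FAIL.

Decompose node/3: node(c, p(X2, p(X2, 6)), c) = node(X1, L, c),  p(3, node(3, U, 3)) = p(3, B),  node(Y2, p(unit, 6), X2) = node(plus(U, B), U, plus(X1, X1)).
Decompose node/3: c = X1,  p(X2, p(X2, 6)) = L,  c = c.
Bind X1 := c; substituting into the one remaining equation that mentions X1 gives: node(Y2, p(unit, 6), X2) = node(plus(U, B), U, plus(c, c)).
Bind L := p(X2, p(X2, 6)); no other remaining equation mentions L.
Delete trivial equation c = c.
Decompose p/2: 3 = 3,  node(3, U, 3) = B.
Delete trivial equation 3 = 3.
Bind B := node(3, U, 3); substituting into the remaining equation gives: node(Y2, p(unit, 6), X2) = node(plus(U, node(3, U, 3)), U, plus(c, c)).
Decompose node/3: Y2 = plus(U, node(3, U, 3)),  p(unit, 6) = U,  X2 = plus(c, c).
Bind Y2 := plus(U, node(3, U, 3)); no other remaining equation mentions Y2.
Bind U := p(unit, 6); no other remaining equation mentions U. Substituting into the earlier bindings gives B := node(3, p(unit, 6), 3), Y2 := plus(p(unit, 6), node(3, p(unit, 6), 3)).
Bind X2 := plus(c, c). Substituting into the earlier binding gives L := p(plus(c, c), p(plus(c, c), 6)).
MGU = { X1 ↦ c, L ↦ p(plus(c, c), p(plus(c, c), 6)), B ↦ node(3, p(unit, 6), 3), Y2 ↦ plus(p(unit, 6), node(3, p(unit, 6), 3)), U ↦ p(unit, 6), X2 ↦ plus(c, c) }, so B ↦ node(3, p(unit, 6), 3).

node(3, p(unit, 6), 3)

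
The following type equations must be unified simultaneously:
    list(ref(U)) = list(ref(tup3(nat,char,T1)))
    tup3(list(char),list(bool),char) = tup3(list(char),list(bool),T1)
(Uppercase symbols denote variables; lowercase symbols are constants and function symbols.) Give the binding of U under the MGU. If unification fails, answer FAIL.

tup3(nat,char,char)

Decompose list/1: ref(U) = ref(tup3(nat,char,T1)).
Decompose ref/1: U = tup3(nat,char,T1).
Bind U := tup3(nat,char,T1); no other remaining equation mentions U.
Decompose tup3/3: list(char) = list(char),  list(bool) = list(bool),  char = T1.
Delete trivial equation list(char) = list(char).
Delete trivial equation list(bool) = list(bool).
Bind T1 := char. Substituting into the earlier binding gives U := tup3(nat,char,char).
MGU = { U -> tup3(nat,char,char), T1 -> char }, so U -> tup3(nat,char,char).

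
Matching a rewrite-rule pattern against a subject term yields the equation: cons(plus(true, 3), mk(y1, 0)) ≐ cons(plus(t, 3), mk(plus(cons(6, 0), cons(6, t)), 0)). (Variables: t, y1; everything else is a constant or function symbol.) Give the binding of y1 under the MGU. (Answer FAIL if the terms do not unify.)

Decompose cons/2: plus(true, 3) ≐ plus(t, 3),  mk(y1, 0) ≐ mk(plus(cons(6, 0), cons(6, t)), 0).
Decompose plus/2: true ≐ t,  3 ≐ 3.
Bind t := true; substituting into the one remaining equation that mentions t gives: mk(y1, 0) ≐ mk(plus(cons(6, 0), cons(6, true)), 0).
Delete trivial equation 3 ≐ 3.
Decompose mk/2: y1 ≐ plus(cons(6, 0), cons(6, true)),  0 ≐ 0.
Bind y1 := plus(cons(6, 0), cons(6, true)); no other remaining equation mentions y1.
Delete trivial equation 0 ≐ 0.
MGU = { t ↦ true, y1 ↦ plus(cons(6, 0), cons(6, true)) }, so y1 ↦ plus(cons(6, 0), cons(6, true)).

plus(cons(6, 0), cons(6, true))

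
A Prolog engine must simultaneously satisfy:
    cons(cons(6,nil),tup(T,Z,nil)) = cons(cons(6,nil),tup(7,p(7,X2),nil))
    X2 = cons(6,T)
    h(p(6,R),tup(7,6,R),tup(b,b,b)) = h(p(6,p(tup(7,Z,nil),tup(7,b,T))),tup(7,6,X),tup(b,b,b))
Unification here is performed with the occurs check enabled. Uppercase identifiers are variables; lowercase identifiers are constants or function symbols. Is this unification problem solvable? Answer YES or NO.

YES

Decompose cons/2: cons(6,nil) = cons(6,nil),  tup(T,Z,nil) = tup(7,p(7,X2),nil).
Delete trivial equation cons(6,nil) = cons(6,nil).
Decompose tup/3: T = 7,  Z = p(7,X2),  nil = nil.
Bind T := 7; substituting into the 2 remaining equations that mention T gives: X2 = cons(6,7),  h(p(6,R),tup(7,6,R),tup(b,b,b)) = h(p(6,p(tup(7,Z,nil),tup(7,b,7))),tup(7,6,X),tup(b,b,b)).
Bind Z := p(7,X2); substituting into the one remaining equation that mentions Z gives: h(p(6,R),tup(7,6,R),tup(b,b,b)) = h(p(6,p(tup(7,p(7,X2),nil),tup(7,b,7))),tup(7,6,X),tup(b,b,b)).
Delete trivial equation nil = nil.
Bind X2 := cons(6,7); substituting into the remaining equation gives: h(p(6,R),tup(7,6,R),tup(b,b,b)) = h(p(6,p(tup(7,p(7,cons(6,7)),nil),tup(7,b,7))),tup(7,6,X),tup(b,b,b)). Substituting into the earlier binding gives Z := p(7,cons(6,7)).
Decompose h/3: p(6,R) = p(6,p(tup(7,p(7,cons(6,7)),nil),tup(7,b,7))),  tup(7,6,R) = tup(7,6,X),  tup(b,b,b) = tup(b,b,b).
Decompose p/2: 6 = 6,  R = p(tup(7,p(7,cons(6,7)),nil),tup(7,b,7)).
Delete trivial equation 6 = 6.
Bind R := p(tup(7,p(7,cons(6,7)),nil),tup(7,b,7)); substituting into the one remaining equation that mentions R gives: tup(7,6,p(tup(7,p(7,cons(6,7)),nil),tup(7,b,7))) = tup(7,6,X).
Decompose tup/3: 7 = 7,  6 = 6,  p(tup(7,p(7,cons(6,7)),nil),tup(7,b,7)) = X.
Delete trivial equation 7 = 7.
Delete trivial equation 6 = 6.
Bind X := p(tup(7,p(7,cons(6,7)),nil),tup(7,b,7)); no other remaining equation mentions X.
Delete trivial equation tup(b,b,b) = tup(b,b,b).
No equations remain and no clash or occurs-check failure arose, so a unifier exists.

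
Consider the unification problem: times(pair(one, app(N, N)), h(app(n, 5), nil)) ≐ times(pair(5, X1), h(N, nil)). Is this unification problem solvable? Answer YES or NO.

Decompose times/2: pair(one, app(N, N)) ≐ pair(5, X1),  h(app(n, 5), nil) ≐ h(N, nil).
Decompose pair/2: one ≐ 5,  app(N, N) ≐ X1.
Clash: constants one and 5 differ; no unifier exists.

NO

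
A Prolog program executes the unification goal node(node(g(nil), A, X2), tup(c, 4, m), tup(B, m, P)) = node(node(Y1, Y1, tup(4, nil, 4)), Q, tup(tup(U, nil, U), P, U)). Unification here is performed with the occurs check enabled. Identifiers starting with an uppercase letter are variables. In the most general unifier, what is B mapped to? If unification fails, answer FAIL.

tup(m, nil, m)

Decompose node/3: node(g(nil), A, X2) = node(Y1, Y1, tup(4, nil, 4)),  tup(c, 4, m) = Q,  tup(B, m, P) = tup(tup(U, nil, U), P, U).
Decompose node/3: g(nil) = Y1,  A = Y1,  X2 = tup(4, nil, 4).
Bind Y1 := g(nil); substituting into the one remaining equation that mentions Y1 gives: A = g(nil).
Bind A := g(nil); no other remaining equation mentions A.
Bind X2 := tup(4, nil, 4); no other remaining equation mentions X2.
Bind Q := tup(c, 4, m); no other remaining equation mentions Q.
Decompose tup/3: B = tup(U, nil, U),  m = P,  P = U.
Bind B := tup(U, nil, U); no other remaining equation mentions B.
Bind P := m; substituting into the remaining equation gives: m = U.
Bind U := m. Substituting into the earlier binding gives B := tup(m, nil, m).
MGU = { Y1 = g(nil), A = g(nil), X2 = tup(4, nil, 4), Q = tup(c, 4, m), B = tup(m, nil, m), P = m, U = m }, so B = tup(m, nil, m).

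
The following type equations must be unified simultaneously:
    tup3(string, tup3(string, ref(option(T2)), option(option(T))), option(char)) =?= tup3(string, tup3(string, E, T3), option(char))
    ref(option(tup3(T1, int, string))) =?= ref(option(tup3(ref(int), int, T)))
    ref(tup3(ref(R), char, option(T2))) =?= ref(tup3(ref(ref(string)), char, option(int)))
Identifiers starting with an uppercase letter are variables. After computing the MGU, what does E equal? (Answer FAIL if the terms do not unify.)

ref(option(int))

Decompose tup3/3: string =?= string,  tup3(string, ref(option(T2)), option(option(T))) =?= tup3(string, E, T3),  option(char) =?= option(char).
Delete trivial equation string =?= string.
Decompose tup3/3: string =?= string,  ref(option(T2)) =?= E,  option(option(T)) =?= T3.
Delete trivial equation string =?= string.
Bind E := ref(option(T2)); no other remaining equation mentions E.
Bind T3 := option(option(T)); no other remaining equation mentions T3.
Delete trivial equation option(char) =?= option(char).
Decompose ref/1: option(tup3(T1, int, string)) =?= option(tup3(ref(int), int, T)).
Decompose option/1: tup3(T1, int, string) =?= tup3(ref(int), int, T).
Decompose tup3/3: T1 =?= ref(int),  int =?= int,  string =?= T.
Bind T1 := ref(int); no other remaining equation mentions T1.
Delete trivial equation int =?= int.
Bind T := string; no other remaining equation mentions T. Substituting into the earlier binding gives T3 := option(option(string)).
Decompose ref/1: tup3(ref(R), char, option(T2)) =?= tup3(ref(ref(string)), char, option(int)).
Decompose tup3/3: ref(R) =?= ref(ref(string)),  char =?= char,  option(T2) =?= option(int).
Decompose ref/1: R =?= ref(string).
Bind R := ref(string); no other remaining equation mentions R.
Delete trivial equation char =?= char.
Decompose option/1: T2 =?= int.
Bind T2 := int. Substituting into the earlier binding gives E := ref(option(int)).
MGU = { E -> ref(option(int)), T3 -> option(option(string)), T1 -> ref(int), T -> string, R -> ref(string), T2 -> int }, so E -> ref(option(int)).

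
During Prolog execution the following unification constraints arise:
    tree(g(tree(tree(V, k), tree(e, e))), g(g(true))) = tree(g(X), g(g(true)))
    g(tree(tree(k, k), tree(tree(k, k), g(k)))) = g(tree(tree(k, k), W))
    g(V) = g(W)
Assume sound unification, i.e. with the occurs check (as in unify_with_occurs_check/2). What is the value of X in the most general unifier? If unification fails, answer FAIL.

tree(tree(tree(tree(k, k), g(k)), k), tree(e, e))

Decompose tree/2: g(tree(tree(V, k), tree(e, e))) = g(X),  g(g(true)) = g(g(true)).
Decompose g/1: tree(tree(V, k), tree(e, e)) = X.
Bind X := tree(tree(V, k), tree(e, e)); no other remaining equation mentions X.
Delete trivial equation g(g(true)) = g(g(true)).
Decompose g/1: tree(tree(k, k), tree(tree(k, k), g(k))) = tree(tree(k, k), W).
Decompose tree/2: tree(k, k) = tree(k, k),  tree(tree(k, k), g(k)) = W.
Delete trivial equation tree(k, k) = tree(k, k).
Bind W := tree(tree(k, k), g(k)); substituting into the remaining equation gives: g(V) = g(tree(tree(k, k), g(k))).
Decompose g/1: V = tree(tree(k, k), g(k)).
Bind V := tree(tree(k, k), g(k)). Substituting into the earlier binding gives X := tree(tree(tree(tree(k, k), g(k)), k), tree(e, e)).
MGU = { X = tree(tree(tree(tree(k, k), g(k)), k), tree(e, e)), W = tree(tree(k, k), g(k)), V = tree(tree(k, k), g(k)) }, so X = tree(tree(tree(tree(k, k), g(k)), k), tree(e, e)).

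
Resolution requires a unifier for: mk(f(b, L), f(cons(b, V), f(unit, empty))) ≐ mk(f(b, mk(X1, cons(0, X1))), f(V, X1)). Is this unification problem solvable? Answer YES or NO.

Decompose mk/2: f(b, L) ≐ f(b, mk(X1, cons(0, X1))),  f(cons(b, V), f(unit, empty)) ≐ f(V, X1).
Decompose f/2: b ≐ b,  L ≐ mk(X1, cons(0, X1)).
Delete trivial equation b ≐ b.
Bind L := mk(X1, cons(0, X1)); no other remaining equation mentions L.
Decompose f/2: cons(b, V) ≐ V,  f(unit, empty) ≐ X1.
Occurs check fails: V occurs in cons(b, V); the equation V ≐ cons(b, V) has no finite solution.

NO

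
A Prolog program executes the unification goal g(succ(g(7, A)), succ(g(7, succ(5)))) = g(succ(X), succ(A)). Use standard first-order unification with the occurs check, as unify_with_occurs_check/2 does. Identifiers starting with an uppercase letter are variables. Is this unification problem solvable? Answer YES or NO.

Decompose g/2: succ(g(7, A)) = succ(X),  succ(g(7, succ(5))) = succ(A).
Decompose succ/1: g(7, A) = X.
Bind X := g(7, A); no other remaining equation mentions X.
Decompose succ/1: g(7, succ(5)) = A.
Bind A := g(7, succ(5)). Substituting into the earlier binding gives X := g(7, g(7, succ(5))).
No equations remain and no clash or occurs-check failure arose, so a unifier exists.

YES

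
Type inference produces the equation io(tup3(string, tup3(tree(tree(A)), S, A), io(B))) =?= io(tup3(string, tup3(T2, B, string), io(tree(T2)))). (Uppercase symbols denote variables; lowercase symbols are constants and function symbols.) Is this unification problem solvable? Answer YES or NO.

YES

Decompose io/1: tup3(string, tup3(tree(tree(A)), S, A), io(B)) =?= tup3(string, tup3(T2, B, string), io(tree(T2))).
Decompose tup3/3: string =?= string,  tup3(tree(tree(A)), S, A) =?= tup3(T2, B, string),  io(B) =?= io(tree(T2)).
Delete trivial equation string =?= string.
Decompose tup3/3: tree(tree(A)) =?= T2,  S =?= B,  A =?= string.
Bind T2 := tree(tree(A)); substituting into the one remaining equation that mentions T2 gives: io(B) =?= io(tree(tree(tree(A)))).
Bind S := B; no other remaining equation mentions S.
Bind A := string; substituting into the remaining equation gives: io(B) =?= io(tree(tree(tree(string)))). Substituting into the earlier binding gives T2 := tree(tree(string)).
Decompose io/1: B =?= tree(tree(tree(string))).
Bind B := tree(tree(tree(string))). Substituting into the earlier binding gives S := tree(tree(tree(string))).
No equations remain and no clash or occurs-check failure arose, so a unifier exists.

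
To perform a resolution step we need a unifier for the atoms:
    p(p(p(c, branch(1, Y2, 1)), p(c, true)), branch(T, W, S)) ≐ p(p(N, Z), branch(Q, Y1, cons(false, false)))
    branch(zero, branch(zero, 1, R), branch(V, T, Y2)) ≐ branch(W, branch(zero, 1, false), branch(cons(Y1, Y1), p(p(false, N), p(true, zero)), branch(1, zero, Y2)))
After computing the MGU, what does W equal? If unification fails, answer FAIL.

FAIL

Decompose p/2: p(p(c, branch(1, Y2, 1)), p(c, true)) ≐ p(N, Z),  branch(T, W, S) ≐ branch(Q, Y1, cons(false, false)).
Decompose p/2: p(c, branch(1, Y2, 1)) ≐ N,  p(c, true) ≐ Z.
Bind N := p(c, branch(1, Y2, 1)); substituting into the one remaining equation that mentions N gives: branch(zero, branch(zero, 1, R), branch(V, T, Y2)) ≐ branch(W, branch(zero, 1, false), branch(cons(Y1, Y1), p(p(false, p(c, branch(1, Y2, 1))), p(true, zero)), branch(1, zero, Y2))).
Bind Z := p(c, true); no other remaining equation mentions Z.
Decompose branch/3: T ≐ Q,  W ≐ Y1,  S ≐ cons(false, false).
Bind T := Q; substituting into the one remaining equation that mentions T gives: branch(zero, branch(zero, 1, R), branch(V, Q, Y2)) ≐ branch(W, branch(zero, 1, false), branch(cons(Y1, Y1), p(p(false, p(c, branch(1, Y2, 1))), p(true, zero)), branch(1, zero, Y2))).
Bind W := Y1; substituting into the one remaining equation that mentions W gives: branch(zero, branch(zero, 1, R), branch(V, Q, Y2)) ≐ branch(Y1, branch(zero, 1, false), branch(cons(Y1, Y1), p(p(false, p(c, branch(1, Y2, 1))), p(true, zero)), branch(1, zero, Y2))).
Bind S := cons(false, false); no other remaining equation mentions S.
Decompose branch/3: zero ≐ Y1,  branch(zero, 1, R) ≐ branch(zero, 1, false),  branch(V, Q, Y2) ≐ branch(cons(Y1, Y1), p(p(false, p(c, branch(1, Y2, 1))), p(true, zero)), branch(1, zero, Y2)).
Bind Y1 := zero; substituting into the one remaining equation that mentions Y1 gives: branch(V, Q, Y2) ≐ branch(cons(zero, zero), p(p(false, p(c, branch(1, Y2, 1))), p(true, zero)), branch(1, zero, Y2)). Substituting into the earlier binding gives W := zero.
Decompose branch/3: zero ≐ zero,  1 ≐ 1,  R ≐ false.
Delete trivial equation zero ≐ zero.
Delete trivial equation 1 ≐ 1.
Bind R := false; no other remaining equation mentions R.
Decompose branch/3: V ≐ cons(zero, zero),  Q ≐ p(p(false, p(c, branch(1, Y2, 1))), p(true, zero)),  Y2 ≐ branch(1, zero, Y2).
Bind V := cons(zero, zero); no other remaining equation mentions V.
Bind Q := p(p(false, p(c, branch(1, Y2, 1))), p(true, zero)); no other remaining equation mentions Q. Substituting into the earlier binding gives T := p(p(false, p(c, branch(1, Y2, 1))), p(true, zero)).
Occurs check fails: Y2 occurs in branch(1, zero, Y2); the equation Y2 ≐ branch(1, zero, Y2) has no finite solution.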